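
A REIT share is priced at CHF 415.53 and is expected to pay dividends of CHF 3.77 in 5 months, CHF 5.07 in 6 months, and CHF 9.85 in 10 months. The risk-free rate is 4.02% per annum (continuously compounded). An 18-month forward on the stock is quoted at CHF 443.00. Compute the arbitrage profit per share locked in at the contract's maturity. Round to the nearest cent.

PV(dividends) I = 3.77·e^(−0.0402·5/12) + 5.07·e^(−0.0402·6/12) + 9.85·e^(−0.0402·10/12) = 18.2020
Fair forward F* = (S − I)·e^(rT) = (415.53 − 18.2020)·e^0.060300 = 397.3280 × 1.062155 = 422.0239
Market CHF 443.00 > fair 422.0239: forward overpriced → cash-and-carry (borrow at r, buy the stock and collect the dividends, short the forward).
Profit at T = |F_mkt − F*| = |443.00 − 422.0239| = CHF 20.98 per share

CHF 20.98 per share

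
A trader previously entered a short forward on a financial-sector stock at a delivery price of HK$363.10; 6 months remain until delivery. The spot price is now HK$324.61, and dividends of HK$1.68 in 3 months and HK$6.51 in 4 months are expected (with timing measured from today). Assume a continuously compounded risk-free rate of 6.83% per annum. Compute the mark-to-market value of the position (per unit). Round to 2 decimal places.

PV(remaining dividends) I = 1.68·e^(−0.0683·3/12) + 6.51·e^(−0.0683·4/12) = 8.0150
Current forward F = (S − I)·e^(rT) = (324.61 − 8.0150)·e^(0.0683·6/12) = 316.5950 × 1.034740 = 327.5935
Value (long) = (F − K)·e^(−rT) = (327.5935 − 363.10) × 0.966427 = -34.3144
Short position value = −(long value) = HK$34.31

HK$34.31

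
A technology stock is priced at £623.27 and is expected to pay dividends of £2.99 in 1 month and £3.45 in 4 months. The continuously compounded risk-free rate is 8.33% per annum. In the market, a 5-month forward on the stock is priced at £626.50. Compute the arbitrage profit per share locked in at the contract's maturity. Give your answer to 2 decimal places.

PV(dividends) I = 2.99·e^(−0.0833·1/12) + 3.45·e^(−0.0833·4/12) = 6.3248
Fair forward F* = (S − I)·e^(rT) = (623.27 − 6.3248)·e^0.034708 = 616.9452 × 1.035317 = 638.7339
Market £626.50 < fair 638.7339: forward underpriced → reverse cash-and-carry (short the stock, invest proceeds at r, pay the dividends, go long the forward).
Profit at T = |F_mkt − F*| = |626.50 − 638.7339| = £12.23 per share

£12.23 per share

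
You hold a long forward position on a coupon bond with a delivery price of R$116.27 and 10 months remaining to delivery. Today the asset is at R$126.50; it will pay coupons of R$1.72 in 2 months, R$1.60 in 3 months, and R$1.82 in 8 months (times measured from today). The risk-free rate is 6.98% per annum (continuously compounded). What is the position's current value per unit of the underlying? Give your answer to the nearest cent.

PV(remaining coupons) I = 1.72·e^(−0.0698·2/12) + 1.60·e^(−0.0698·3/12) + 1.82·e^(−0.0698·8/12) = 5.0097
Current forward F = (S − I)·e^(rT) = (126.50 − 5.0097)·e^(0.0698·10/12) = 121.4903 × 1.059892 = 128.7666
Value (long) = (F − K)·e^(−rT) = (128.7666 − 116.27) × 0.943493 = 11.7905
Value = R$11.79

R$11.79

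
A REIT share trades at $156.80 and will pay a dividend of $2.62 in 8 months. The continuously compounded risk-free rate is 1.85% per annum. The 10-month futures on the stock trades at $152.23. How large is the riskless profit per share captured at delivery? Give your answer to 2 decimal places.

$4.38 per share

PV(dividends) I = 2.62·e^(−0.0185·8/12) = 2.5879
Fair futures F* = (S − I)·e^(rT) = (156.80 − 2.5879)·e^0.015417 = 154.2121 × 1.015536 = 156.6079
Market $152.23 < fair 156.6079: forward underpriced → reverse cash-and-carry (short the stock, invest proceeds at r, pay the dividends, go long the forward).
Profit at T = |F_mkt − F*| = |152.23 − 156.6079| = $4.38 per share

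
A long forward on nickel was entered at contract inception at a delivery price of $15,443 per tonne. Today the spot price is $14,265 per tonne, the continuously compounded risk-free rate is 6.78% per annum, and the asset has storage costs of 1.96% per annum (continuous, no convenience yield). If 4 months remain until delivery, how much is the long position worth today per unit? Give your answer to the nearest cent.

Current fair forward for the remaining 4 months: F = S·e^((r + u)·T), (r + u) = 0.0678 + 0.0196 = 0.0874
F = 14265 · e^(0.0874 × 4/12) = 14265 × 1.02956186 = 14686.6999
Value of long forward = (F − K)·e^(−rT) = (14686.6999 − 15443) · e^(−0.0678·4/12)
= -756.3001 × 0.97765347 = -739.40

-$739.40 per tonne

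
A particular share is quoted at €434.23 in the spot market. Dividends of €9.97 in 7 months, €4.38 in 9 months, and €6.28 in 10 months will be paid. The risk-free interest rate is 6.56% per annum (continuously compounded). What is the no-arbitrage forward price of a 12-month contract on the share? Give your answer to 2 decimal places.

€442.62

PV(dividends) I = 9.97·e^(−0.0656·7/12) + 4.38·e^(−0.0656·9/12) + 6.28·e^(−0.0656·10/12)
I = 9.5957 + 4.1697 + 5.9459 = 19.7113
F = (S − I)·e^(rT) = (434.23 − 19.7113) · e^(0.0656·12/12)
= 414.5187 · e^0.065600 = 414.5187 × 1.067800 = €442.62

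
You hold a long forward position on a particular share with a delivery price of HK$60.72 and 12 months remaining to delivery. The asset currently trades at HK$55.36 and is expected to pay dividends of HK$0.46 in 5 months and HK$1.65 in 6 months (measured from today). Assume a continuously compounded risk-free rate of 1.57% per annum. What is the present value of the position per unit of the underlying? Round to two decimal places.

PV(remaining dividends) I = 0.46·e^(−0.0157·5/12) + 1.65·e^(−0.0157·6/12) = 2.0941
Current forward F = (S − I)·e^(rT) = (55.36 − 2.0941)·e^(0.0157·12/12) = 53.2659 × 1.015824 = 54.1088
Value (long) = (F − K)·e^(−rT) = (54.1088 − 60.72) × 0.984423 = -6.5082
Value = -HK$6.51

-HK$6.51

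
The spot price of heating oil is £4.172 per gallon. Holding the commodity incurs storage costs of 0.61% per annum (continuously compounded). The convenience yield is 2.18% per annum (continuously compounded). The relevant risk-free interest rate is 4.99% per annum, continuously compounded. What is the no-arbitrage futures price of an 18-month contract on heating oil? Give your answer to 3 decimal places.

Net carry = r + u − y = 0.0499 + 0.0061 − 0.0218 = 0.0342
F = S·e^((r+u−y)T) = 4.172 · e^(0.0342 × 18/12) = 4.172 · e^0.051300
= 4.172 × 1.052639 = £4.392 per gallon

£4.392 per gallon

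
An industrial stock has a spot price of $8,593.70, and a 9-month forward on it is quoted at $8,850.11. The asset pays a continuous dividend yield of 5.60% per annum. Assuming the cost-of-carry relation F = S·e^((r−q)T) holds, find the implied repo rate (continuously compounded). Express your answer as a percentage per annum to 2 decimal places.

9.52%

From F = S·e^((r−q)T): (r − q) = ln(F/S)/T
ln(8850.11/8593.70) = ln(1.029837) = 0.029401
(r − q) = 0.029401 / (9/12) = 0.039201
r = ln(F/S)/T + q = 0.039201 + 0.0560 = 0.095201
r = 9.52%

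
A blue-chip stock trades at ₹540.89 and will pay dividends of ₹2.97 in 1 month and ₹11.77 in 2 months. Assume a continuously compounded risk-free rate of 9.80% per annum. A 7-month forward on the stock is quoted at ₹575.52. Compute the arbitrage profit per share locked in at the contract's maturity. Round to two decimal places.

PV(dividends) I = 2.97·e^(−0.0980·1/12) + 11.77·e^(−0.0980·2/12) = 14.5252
Fair forward F* = (S − I)·e^(rT) = (540.89 − 14.5252)·e^0.057167 = 526.3648 × 1.058833 = 557.3324
Market ₹575.52 > fair 557.3324: forward overpriced → cash-and-carry (borrow at r, buy the stock and collect the dividends, short the forward).
Profit at T = |F_mkt − F*| = |575.52 − 557.3324| = ₹18.19 per share

₹18.19 per share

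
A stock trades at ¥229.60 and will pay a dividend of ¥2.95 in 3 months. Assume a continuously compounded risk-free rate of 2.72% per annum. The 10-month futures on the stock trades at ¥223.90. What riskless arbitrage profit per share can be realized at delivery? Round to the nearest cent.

PV(dividends) I = 2.95·e^(−0.0272·3/12) = 2.9300
Fair futures F* = (S − I)·e^(rT) = (229.60 − 2.9300)·e^0.022667 = 226.6700 × 1.022926 = 231.8666
Market ¥223.90 < fair 231.8666: forward underpriced → reverse cash-and-carry (short the stock, invest proceeds at r, pay the dividends, go long the forward).
Profit at T = |F_mkt − F*| = |223.90 − 231.8666| = ¥7.97 per share

¥7.97 per share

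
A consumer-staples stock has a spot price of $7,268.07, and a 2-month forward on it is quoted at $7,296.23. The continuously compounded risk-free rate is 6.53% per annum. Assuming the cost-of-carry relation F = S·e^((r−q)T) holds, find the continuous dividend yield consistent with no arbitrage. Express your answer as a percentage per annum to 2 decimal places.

4.21%

From F = S·e^((r−q)T): (r − q) = ln(F/S)/T
ln(7296.23/7268.07) = ln(1.003874) = 0.003867
(r − q) = 0.003867 / (2/12) = 0.023202
q = r − ln(F/S)/T = 0.0653 − 0.023202 = 0.042098
q = 4.21%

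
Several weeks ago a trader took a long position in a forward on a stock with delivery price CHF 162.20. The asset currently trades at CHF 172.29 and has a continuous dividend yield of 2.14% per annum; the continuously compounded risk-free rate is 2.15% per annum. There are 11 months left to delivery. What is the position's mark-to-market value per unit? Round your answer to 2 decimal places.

CHF 9.91

Current fair forward for the remaining 11 months: F = S·e^((r − q)·T), (r − q) = 0.0215 − 0.0214 = 0.0001
F = 172.29 · e^(0.0001 × 11/12) = 172.29 × 1.000092 = 172.3059
Value of long forward = (F − K)·e^(−rT) = (172.3059 − 162.20) · e^(−0.0215·11/12)
= 10.1059 × 0.980485 = 9.91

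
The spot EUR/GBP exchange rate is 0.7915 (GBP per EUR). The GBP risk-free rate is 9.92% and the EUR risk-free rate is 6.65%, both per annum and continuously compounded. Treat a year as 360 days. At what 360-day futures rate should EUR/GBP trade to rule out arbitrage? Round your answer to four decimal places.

F = S·e^((r_GBP − r_EUR)T) = 0.7915 · e^((0.0992 − 0.0665) × 360/360)
= 0.7915 · e^0.032700 = 0.7915 × 1.033241
F = 0.8178 GBP per EUR

0.8178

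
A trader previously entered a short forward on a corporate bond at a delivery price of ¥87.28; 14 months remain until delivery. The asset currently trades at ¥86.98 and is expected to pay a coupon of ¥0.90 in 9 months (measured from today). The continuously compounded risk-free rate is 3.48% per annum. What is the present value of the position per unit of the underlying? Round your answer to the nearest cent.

PV(remaining coupons) I = 0.90·e^(−0.0348·9/12) = 0.8768
Current forward F = (S − I)·e^(rT) = (86.98 − 0.8768)·e^(0.0348·14/12) = 86.1032 × 1.041435 = 89.6709
Value (long) = (F − K)·e^(−rT) = (89.6709 − 87.28) × 0.960213 = 2.2958
Short position value = −(long value) = -¥2.30

-¥2.30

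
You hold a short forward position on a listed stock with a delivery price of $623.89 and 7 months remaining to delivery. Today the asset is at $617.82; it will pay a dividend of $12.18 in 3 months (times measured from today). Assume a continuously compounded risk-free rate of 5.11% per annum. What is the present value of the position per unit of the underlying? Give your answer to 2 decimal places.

-$0.23

PV(remaining dividends) I = 12.18·e^(−0.0511·3/12) = 12.0254
Current forward F = (S − I)·e^(rT) = (617.82 − 12.0254)·e^(0.0511·7/12) = 605.7946 × 1.030257 = 624.1241
Value (long) = (F − K)·e^(−rT) = (624.1241 − 623.89) × 0.970632 = 0.2272
Short position value = −(long value) = -$0.23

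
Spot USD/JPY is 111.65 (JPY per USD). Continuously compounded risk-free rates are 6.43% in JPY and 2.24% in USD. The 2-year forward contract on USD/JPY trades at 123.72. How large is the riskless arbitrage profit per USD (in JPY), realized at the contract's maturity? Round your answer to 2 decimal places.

Fair forward: F* = S·e^(carry·T), with carry = (r_JPY − r_USD) = 0.0643 − 0.0224 = 0.0419
F* = 111.65 · e^(0.0419 × 2) = 111.65 · e^0.083800 = 111.65 × 1.087411 = 121.4094
Market 123.72 > fair 121.4094: forward overpriced → cash-and-carry (buy spot, short the forward).
At maturity, profit = |F_mkt − F*| = |123.72 − 121.4094| = 2.31 per USD (in JPY)

2.31 per USD (in JPY)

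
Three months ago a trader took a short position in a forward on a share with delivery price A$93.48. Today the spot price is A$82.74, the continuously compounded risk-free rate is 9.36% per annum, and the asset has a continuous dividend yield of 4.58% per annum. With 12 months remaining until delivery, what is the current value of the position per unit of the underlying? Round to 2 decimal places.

Current fair forward for the remaining 12 months: F = S·e^((r − q)·T), (r − q) = 0.0936 − 0.0458 = 0.0478
F = 82.74 · e^(0.0478 × 12/12) = 82.74 × 1.048961 = 86.7910
Value of long forward = (F − K)·e^(−rT) = (86.7910 − 93.48) · e^(−0.0936·12/12)
= -6.6890 × 0.910647 = -6.09
Short position value = −(long value) = A$6.09

A$6.09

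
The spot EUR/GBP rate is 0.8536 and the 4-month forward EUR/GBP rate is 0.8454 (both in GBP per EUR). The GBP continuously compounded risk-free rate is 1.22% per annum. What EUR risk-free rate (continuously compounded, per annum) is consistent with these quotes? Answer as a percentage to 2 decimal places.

F = S·e^((r_GBP − r_EUR)T) ⇒ r_EUR = r_GBP − ln(F/S)/T
ln(0.8454/0.8536) = -0.009653; /(4/12) = -0.028959
r_EUR = 0.0122 + 0.028959 = 0.041159
r_EUR = 4.12%

4.12%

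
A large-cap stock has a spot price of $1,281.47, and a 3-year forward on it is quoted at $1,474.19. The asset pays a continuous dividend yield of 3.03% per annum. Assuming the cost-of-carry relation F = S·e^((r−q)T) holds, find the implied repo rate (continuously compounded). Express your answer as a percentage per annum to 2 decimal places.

7.70%

From F = S·e^((r−q)T): (r − q) = ln(F/S)/T
ln(1474.19/1281.47) = ln(1.150390) = 0.140101
(r − q) = 0.140101 / (3) = 0.046700
r = ln(F/S)/T + q = 0.046700 + 0.0303 = 0.077000
r = 7.70%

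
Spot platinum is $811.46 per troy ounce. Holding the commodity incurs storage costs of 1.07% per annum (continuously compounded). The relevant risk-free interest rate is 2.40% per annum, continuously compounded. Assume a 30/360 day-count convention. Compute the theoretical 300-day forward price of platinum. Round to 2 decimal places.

Net carry = r + u − y = 0.0240 + 0.0107 − 0.0000 = 0.0347
F = S·e^((r+u−y)T) = 811.46 · e^(0.0347 × 300/360) = 811.46 · e^0.028917
= 811.46 × 1.029339 = $835.27 per troy ounce

$835.27 per troy ounce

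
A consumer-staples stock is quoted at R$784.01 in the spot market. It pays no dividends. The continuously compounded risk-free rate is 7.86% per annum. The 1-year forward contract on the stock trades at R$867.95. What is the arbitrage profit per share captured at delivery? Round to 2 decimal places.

Fair forward: F* = S·e^(carry·T), with carry = r = 0.0786
F* = 784.01 · e^(0.0786 × 12/12) = 784.01 · e^0.078600 = 784.01 × 1.081772 = R$848.1201
Market R$867.95 > fair R$848.1201: forward overpriced → cash-and-carry (buy spot, short the forward).
At maturity, profit = |F_mkt − F*| = |867.95 − 848.1201| = R$19.83 per share

R$19.83 per share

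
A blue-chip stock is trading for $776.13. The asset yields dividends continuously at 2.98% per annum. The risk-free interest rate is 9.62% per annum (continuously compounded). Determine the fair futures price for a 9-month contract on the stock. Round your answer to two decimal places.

F = S·e^((r − q)T) = 776.13 · e^((0.0962 − 0.0298) × 9/12)
= 776.13 · e^0.049800 = 776.13 × 1.051061
F = $815.76

$815.76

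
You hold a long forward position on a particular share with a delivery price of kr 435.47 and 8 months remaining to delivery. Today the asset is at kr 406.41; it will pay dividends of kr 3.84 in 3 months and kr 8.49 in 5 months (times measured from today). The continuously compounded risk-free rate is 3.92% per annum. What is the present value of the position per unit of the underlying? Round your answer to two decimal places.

-kr 29.98

PV(remaining dividends) I = 3.84·e^(−0.0392·3/12) + 8.49·e^(−0.0392·5/12) = 12.1550
Current forward F = (S − I)·e^(rT) = (406.41 − 12.1550)·e^(0.0392·8/12) = 394.2550 × 1.026478 = 404.6941
Value (long) = (F − K)·e^(−rT) = (404.6941 − 435.47) × 0.974205 = -29.9820
Value = -kr 29.98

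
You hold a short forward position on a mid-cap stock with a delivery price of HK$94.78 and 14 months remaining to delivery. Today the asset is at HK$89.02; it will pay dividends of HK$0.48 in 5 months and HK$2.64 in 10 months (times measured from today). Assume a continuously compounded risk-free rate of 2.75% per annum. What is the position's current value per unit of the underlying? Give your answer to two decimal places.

HK$5.82

PV(remaining dividends) I = 0.48·e^(−0.0275·5/12) + 2.64·e^(−0.0275·10/12) = 3.0547
Current forward F = (S − I)·e^(rT) = (89.02 − 3.0547)·e^(0.0275·14/12) = 85.9653 × 1.032604 = 88.7681
Value (long) = (F − K)·e^(−rT) = (88.7681 − 94.78) × 0.968426 = -5.8221
Short position value = −(long value) = HK$5.82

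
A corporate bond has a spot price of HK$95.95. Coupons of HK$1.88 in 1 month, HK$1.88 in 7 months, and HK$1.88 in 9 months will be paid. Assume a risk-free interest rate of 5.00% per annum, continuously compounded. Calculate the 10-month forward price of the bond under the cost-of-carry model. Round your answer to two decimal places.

HK$94.29

PV(coupons) I = 1.88·e^(−0.0500·1/12) + 1.88·e^(−0.0500·7/12) + 1.88·e^(−0.0500·9/12)
I = 1.8722 + 1.8260 + 1.8108 = 5.5090
F = (S − I)·e^(rT) = (95.95 − 5.5090) · e^(0.0500·10/12)
= 90.4410 · e^0.041667 = 90.4410 × 1.042547 = HK$94.29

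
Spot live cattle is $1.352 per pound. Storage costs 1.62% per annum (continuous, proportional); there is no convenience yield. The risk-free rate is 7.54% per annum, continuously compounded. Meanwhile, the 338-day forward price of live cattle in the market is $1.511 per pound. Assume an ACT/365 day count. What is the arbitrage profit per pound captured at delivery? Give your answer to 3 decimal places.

$0.039 per pound

Fair forward: F* = S·e^(carry·T), with carry = (r + u) = 0.0754 + 0.0162 = 0.0916
F* = 1.352 · e^(0.0916 × 338/365) = 1.352 · e^0.084824 = 1.352 × 1.088525 = $1.4717
Market $1.511 > fair $1.4717: forward overpriced → cash-and-carry (buy spot, short the forward).
At maturity, profit = |F_mkt − F*| = |1.511 − 1.4717| = $0.039 per pound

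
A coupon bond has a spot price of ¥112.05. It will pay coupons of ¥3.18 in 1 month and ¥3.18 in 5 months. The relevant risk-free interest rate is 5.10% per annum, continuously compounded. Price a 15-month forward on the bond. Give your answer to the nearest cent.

PV(coupons) I = 3.18·e^(−0.0510·1/12) + 3.18·e^(−0.0510·5/12)
I = 3.1665 + 3.1131 = 6.2796
F = (S − I)·e^(rT) = (112.05 − 6.2796) · e^(0.0510·15/12)
= 105.7704 · e^0.063750 = 105.7704 × 1.065826 = ¥112.73

¥112.73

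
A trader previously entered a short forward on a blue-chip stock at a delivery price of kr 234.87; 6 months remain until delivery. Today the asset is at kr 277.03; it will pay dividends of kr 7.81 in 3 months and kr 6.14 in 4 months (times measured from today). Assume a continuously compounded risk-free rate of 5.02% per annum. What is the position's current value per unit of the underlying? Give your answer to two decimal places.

PV(remaining dividends) I = 7.81·e^(−0.0502·3/12) + 6.14·e^(−0.0502·4/12) = 13.7507
Current forward F = (S − I)·e^(rT) = (277.03 − 13.7507)·e^(0.0502·6/12) = 263.2793 × 1.025418 = 269.9713
Value (long) = (F − K)·e^(−rT) = (269.9713 − 234.87) × 0.975212 = 34.2312
Short position value = −(long value) = -kr 34.23

-kr 34.23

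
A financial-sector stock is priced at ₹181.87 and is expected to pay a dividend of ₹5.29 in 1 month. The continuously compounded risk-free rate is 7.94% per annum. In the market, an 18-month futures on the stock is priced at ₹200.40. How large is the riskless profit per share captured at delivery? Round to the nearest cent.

PV(dividends) I = 5.29·e^(−0.0794·1/12) = 5.2551
Fair futures F* = (S − I)·e^(rT) = (181.87 − 5.2551)·e^0.119100 = 176.6149 × 1.126483 = 198.9537
Market ₹200.40 > fair 198.9537: forward overpriced → cash-and-carry (borrow at r, buy the stock and collect the dividends, short the forward).
Profit at T = |F_mkt − F*| = |200.40 − 198.9537| = ₹1.45 per share

₹1.45 per share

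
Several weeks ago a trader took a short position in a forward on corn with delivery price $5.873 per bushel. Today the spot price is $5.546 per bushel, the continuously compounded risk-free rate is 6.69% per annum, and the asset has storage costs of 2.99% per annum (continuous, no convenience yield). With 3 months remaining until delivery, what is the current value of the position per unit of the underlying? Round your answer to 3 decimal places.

Current fair forward for the remaining 3 months: F = S·e^((r + u)·T), (r + u) = 0.0669 + 0.0299 = 0.0968
F = 5.546 · e^(0.0968 × 3/12) = 5.546 × 1.024495 = 5.6818
Value of long forward = (F − K)·e^(−rT) = (5.6818 − 5.873) · e^(−0.0669·3/12)
= -0.1912 × 0.983414 = -0.188
Short position value = −(long value) = $0.188

$0.188 per bushel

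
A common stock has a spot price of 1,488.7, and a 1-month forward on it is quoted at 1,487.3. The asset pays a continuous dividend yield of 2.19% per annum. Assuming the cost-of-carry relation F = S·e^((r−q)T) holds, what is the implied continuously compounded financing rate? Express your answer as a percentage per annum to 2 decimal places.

1.06%

From F = S·e^((r−q)T): (r − q) = ln(F/S)/T
ln(1487.3/1488.7) = ln(0.999060) = -0.000940
(r − q) = -0.000940 / (1/12) = -0.011280
r = ln(F/S)/T + q = -0.011280 + 0.0219 = 0.010620
r = 1.06%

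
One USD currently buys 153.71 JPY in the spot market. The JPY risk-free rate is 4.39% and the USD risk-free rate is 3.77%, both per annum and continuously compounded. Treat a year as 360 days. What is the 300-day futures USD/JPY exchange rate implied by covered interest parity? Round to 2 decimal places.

F = S·e^((r_JPY − r_USD)T) = 153.71 · e^((0.0439 − 0.0377) × 300/360)
= 153.71 · e^0.005167 = 153.71 × 1.005180
F = 154.51 JPY per USD

154.51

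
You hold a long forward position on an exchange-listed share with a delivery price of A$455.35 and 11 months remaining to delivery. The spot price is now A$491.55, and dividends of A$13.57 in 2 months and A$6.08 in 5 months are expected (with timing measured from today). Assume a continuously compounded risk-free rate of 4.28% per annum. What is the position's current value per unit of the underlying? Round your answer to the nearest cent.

A$34.27

PV(remaining dividends) I = 13.57·e^(−0.0428·2/12) + 6.08·e^(−0.0428·5/12) = 19.4461
Current forward F = (S − I)·e^(rT) = (491.55 − 19.4461)·e^(0.0428·11/12) = 472.1039 × 1.040013 = 490.9942
Value (long) = (F − K)·e^(−rT) = (490.9942 − 455.35) × 0.961526 = 34.2728
Value = A$34.27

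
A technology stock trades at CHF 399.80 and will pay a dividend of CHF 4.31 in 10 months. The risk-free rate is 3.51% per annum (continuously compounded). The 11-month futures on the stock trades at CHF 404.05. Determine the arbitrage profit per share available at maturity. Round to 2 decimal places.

CHF 4.50 per share

PV(dividends) I = 4.31·e^(−0.0351·10/12) = 4.1858
Fair futures F* = (S − I)·e^(rT) = (399.80 − 4.1858)·e^0.032175 = 395.6142 × 1.032698 = 408.5500
Market CHF 404.05 < fair 408.5500: forward underpriced → reverse cash-and-carry (short the stock, invest proceeds at r, pay the dividends, go long the forward).
Profit at T = |F_mkt − F*| = |404.05 − 408.5500| = CHF 4.50 per share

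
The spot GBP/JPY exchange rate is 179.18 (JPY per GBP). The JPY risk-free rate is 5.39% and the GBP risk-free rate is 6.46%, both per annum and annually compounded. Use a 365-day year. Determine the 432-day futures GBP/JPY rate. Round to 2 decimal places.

177.05

By covered interest parity, F = S · (1+r_JPY)^T / (1+r_GBP)^T
= 179.18 × 1.064105 / 1.076904 = 179.18 × 0.988115
F = 177.05 JPY per GBP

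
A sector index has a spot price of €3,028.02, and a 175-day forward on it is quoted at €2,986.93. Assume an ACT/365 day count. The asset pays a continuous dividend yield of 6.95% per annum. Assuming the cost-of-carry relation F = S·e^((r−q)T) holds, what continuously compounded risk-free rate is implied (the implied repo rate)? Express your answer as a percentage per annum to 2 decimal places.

From F = S·e^((r−q)T): (r − q) = ln(F/S)/T
ln(2986.93/3028.02) = ln(0.986430) = -0.013663
(r − q) = -0.013663 / (175/365) = -0.028497
r = ln(F/S)/T + q = -0.028497 + 0.0695 = 0.041003
r = 4.10%

4.10%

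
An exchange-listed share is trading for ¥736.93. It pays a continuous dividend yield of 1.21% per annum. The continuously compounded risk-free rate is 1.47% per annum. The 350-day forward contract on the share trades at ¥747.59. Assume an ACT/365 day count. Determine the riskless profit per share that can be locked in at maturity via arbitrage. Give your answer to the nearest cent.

Fair forward: F* = S·e^(carry·T), with carry = (r − q) = 0.0147 − 0.0121 = 0.0026
F* = 736.93 · e^(0.0026 × 350/365) = 736.93 · e^0.002493 = 736.93 × 1.002496 = ¥738.7694
Market ¥747.59 > fair ¥738.7694: forward overpriced → cash-and-carry (buy spot, short the forward).
At maturity, profit = |F_mkt − F*| = |747.59 − 738.7694| = ¥8.82 per share

¥8.82 per share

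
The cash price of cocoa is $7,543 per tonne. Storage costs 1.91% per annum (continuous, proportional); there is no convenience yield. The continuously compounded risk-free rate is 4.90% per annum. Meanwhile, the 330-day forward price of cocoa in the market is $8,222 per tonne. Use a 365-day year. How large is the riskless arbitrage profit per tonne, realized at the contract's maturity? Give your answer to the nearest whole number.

Fair forward: F* = S·e^(carry·T), with carry = (r + u) = 0.0490 + 0.0191 = 0.0681
F* = 7543 · e^(0.0681 × 330/365) = 7543 · e^0.061570 = 7543 × 1.063505 = $8022.0182
Market $8222 > fair $8022.0182: forward overpriced → cash-and-carry (buy spot, short the forward).
At maturity, profit = |F_mkt − F*| = |8222 − 8022.0182| = $200 per tonne

$200 per tonne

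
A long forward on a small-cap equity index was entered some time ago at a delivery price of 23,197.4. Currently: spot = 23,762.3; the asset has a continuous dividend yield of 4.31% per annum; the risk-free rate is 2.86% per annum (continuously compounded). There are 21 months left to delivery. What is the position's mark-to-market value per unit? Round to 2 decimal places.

-28.99

Current fair forward for the remaining 21 months: F = S·e^((r − q)·T), (r − q) = 0.0286 − 0.0431 = -0.0145
F = 23762.3 · e^(-0.0145 × 21/12) = 23762.3 × 0.97494424 = 23166.9175
Value of long forward = (F − K)·e^(−rT) = (23166.9175 − 23197.4) · e^(−0.0286·21/12)
= -30.4825 × 0.95118186 = -28.99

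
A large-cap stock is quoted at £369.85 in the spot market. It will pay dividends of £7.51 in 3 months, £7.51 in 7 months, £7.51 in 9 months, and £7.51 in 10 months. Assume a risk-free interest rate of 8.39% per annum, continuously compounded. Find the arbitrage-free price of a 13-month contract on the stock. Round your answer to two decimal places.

PV(dividends) I = 7.51·e^(−0.0839·3/12) + 7.51·e^(−0.0839·7/12) + 7.51·e^(−0.0839·9/12) + 7.51·e^(−0.0839·10/12)
I = 7.3541 + 7.1513 + 7.0520 + 7.0029 = 28.5603
F = (S − I)·e^(rT) = (369.85 − 28.5603) · e^(0.0839·13/12)
= 341.2897 · e^0.090892 = 341.2897 × 1.095151 = £373.76

£373.76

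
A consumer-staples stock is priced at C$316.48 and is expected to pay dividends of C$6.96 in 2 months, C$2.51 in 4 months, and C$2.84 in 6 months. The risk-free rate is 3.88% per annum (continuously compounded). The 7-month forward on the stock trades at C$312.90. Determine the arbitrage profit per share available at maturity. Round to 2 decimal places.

C$1.63 per share

PV(dividends) I = 6.96·e^(−0.0388·2/12) + 2.51·e^(−0.0388·4/12) + 2.84·e^(−0.0388·6/12) = 12.1783
Fair forward F* = (S − I)·e^(rT) = (316.48 − 12.1783)·e^0.022633 = 304.3017 × 1.022891 = 311.2675
Market C$312.90 > fair 311.2675: forward overpriced → cash-and-carry (borrow at r, buy the stock and collect the dividends, short the forward).
Profit at T = |F_mkt − F*| = |312.90 − 311.2675| = C$1.63 per share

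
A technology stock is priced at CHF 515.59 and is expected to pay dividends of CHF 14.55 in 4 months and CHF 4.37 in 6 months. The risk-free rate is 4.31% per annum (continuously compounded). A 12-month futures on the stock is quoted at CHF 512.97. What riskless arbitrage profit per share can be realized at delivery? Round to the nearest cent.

PV(dividends) I = 14.55·e^(−0.0431·4/12) + 4.37·e^(−0.0431·6/12) = 18.6193
Fair futures F* = (S − I)·e^(rT) = (515.59 − 18.6193)·e^0.043100 = 496.9707 × 1.044042 = 518.8583
Market CHF 512.97 < fair 518.8583: forward underpriced → reverse cash-and-carry (short the stock, invest proceeds at r, pay the dividends, go long the forward).
Profit at T = |F_mkt − F*| = |512.97 − 518.8583| = CHF 5.89 per share

CHF 5.89 per share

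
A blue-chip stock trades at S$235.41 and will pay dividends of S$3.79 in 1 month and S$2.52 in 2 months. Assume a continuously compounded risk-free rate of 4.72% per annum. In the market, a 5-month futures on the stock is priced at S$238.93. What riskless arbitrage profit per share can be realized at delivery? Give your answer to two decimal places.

PV(dividends) I = 3.79·e^(−0.0472·1/12) + 2.52·e^(−0.0472·2/12) = 6.2754
Fair futures F* = (S − I)·e^(rT) = (235.41 − 6.2754)·e^0.019667 = 229.1346 × 1.019862 = 233.6857
Market S$238.93 > fair 233.6857: forward overpriced → cash-and-carry (borrow at r, buy the stock and collect the dividends, short the forward).
Profit at T = |F_mkt − F*| = |238.93 − 233.6857| = S$5.24 per share

S$5.24 per share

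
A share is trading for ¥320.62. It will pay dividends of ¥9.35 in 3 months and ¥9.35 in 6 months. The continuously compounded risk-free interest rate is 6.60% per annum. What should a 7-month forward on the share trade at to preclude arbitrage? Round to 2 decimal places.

¥314.25

PV(dividends) I = 9.35·e^(−0.0660·3/12) + 9.35·e^(−0.0660·6/12)
I = 9.1970 + 9.0465 = 18.2435
F = (S − I)·e^(rT) = (320.62 − 18.2435) · e^(0.0660·7/12)
= 302.3765 · e^0.038500 = 302.3765 × 1.039251 = ¥314.25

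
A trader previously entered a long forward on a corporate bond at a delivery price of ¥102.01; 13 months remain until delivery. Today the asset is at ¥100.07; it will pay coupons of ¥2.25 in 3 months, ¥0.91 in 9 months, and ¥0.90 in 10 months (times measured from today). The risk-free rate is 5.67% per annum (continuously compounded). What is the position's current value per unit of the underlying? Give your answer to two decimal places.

¥0.19

PV(remaining coupons) I = 2.25·e^(−0.0567·3/12) + 0.91·e^(−0.0567·9/12) + 0.90·e^(−0.0567·10/12) = 3.9489
Current forward F = (S − I)·e^(rT) = (100.07 − 3.9489)·e^(0.0567·13/12) = 96.1211 × 1.063351 = 102.2105
Value (long) = (F − K)·e^(−rT) = (102.2105 − 102.01) × 0.940423 = 0.1886
Value = ¥0.19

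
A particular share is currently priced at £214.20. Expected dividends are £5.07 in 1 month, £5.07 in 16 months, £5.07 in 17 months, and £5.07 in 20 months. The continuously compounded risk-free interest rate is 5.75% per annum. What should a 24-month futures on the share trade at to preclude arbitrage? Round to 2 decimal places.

PV(dividends) I = 5.07·e^(−0.0575·1/12) + 5.07·e^(−0.0575·16/12) + 5.07·e^(−0.0575·17/12) + 5.07·e^(−0.0575·20/12)
I = 5.0458 + 4.6958 + 4.6734 + 4.6067 = 19.0217
F = (S − I)·e^(rT) = (214.20 − 19.0217) · e^(0.0575·24/12)
= 195.1783 · e^0.115000 = 195.1783 × 1.121873 = £218.97

£218.97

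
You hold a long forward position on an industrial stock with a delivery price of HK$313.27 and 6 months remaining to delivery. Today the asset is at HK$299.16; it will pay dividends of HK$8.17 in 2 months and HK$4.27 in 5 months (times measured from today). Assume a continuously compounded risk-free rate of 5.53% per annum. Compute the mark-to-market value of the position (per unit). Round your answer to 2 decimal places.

PV(remaining dividends) I = 8.17·e^(−0.0553·2/12) + 4.27·e^(−0.0553·5/12) = 12.2678
Current forward F = (S − I)·e^(rT) = (299.16 − 12.2678)·e^(0.0553·6/12) = 286.8922 × 1.028036 = 294.9355
Value (long) = (F − K)·e^(−rT) = (294.9355 − 313.27) × 0.972729 = -17.8345
Value = -HK$17.83

-HK$17.83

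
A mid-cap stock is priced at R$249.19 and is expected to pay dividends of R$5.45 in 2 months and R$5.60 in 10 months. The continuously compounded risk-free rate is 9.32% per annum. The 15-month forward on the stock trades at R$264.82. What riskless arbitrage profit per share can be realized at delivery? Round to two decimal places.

PV(dividends) I = 5.45·e^(−0.0932·2/12) + 5.60·e^(−0.0932·10/12) = 10.5475
Fair forward F* = (S − I)·e^(rT) = (249.19 − 10.5475)·e^0.116500 = 238.6425 × 1.123558 = 268.1287
Market R$264.82 < fair 268.1287: forward underpriced → reverse cash-and-carry (short the stock, invest proceeds at r, pay the dividends, go long the forward).
Profit at T = |F_mkt − F*| = |264.82 − 268.1287| = R$3.31 per share

R$3.31 per share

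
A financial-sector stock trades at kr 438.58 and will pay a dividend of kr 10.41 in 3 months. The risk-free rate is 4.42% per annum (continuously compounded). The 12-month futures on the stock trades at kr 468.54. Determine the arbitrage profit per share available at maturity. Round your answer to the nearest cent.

PV(dividends) I = 10.41·e^(−0.0442·3/12) = 10.2956
Fair futures F* = (S − I)·e^(rT) = (438.58 − 10.2956)·e^0.044200 = 428.2844 × 1.045191 = 447.6390
Market kr 468.54 > fair 447.6390: forward overpriced → cash-and-carry (borrow at r, buy the stock and collect the dividends, short the forward).
Profit at T = |F_mkt − F*| = |468.54 − 447.6390| = kr 20.90 per share

kr 20.90 per share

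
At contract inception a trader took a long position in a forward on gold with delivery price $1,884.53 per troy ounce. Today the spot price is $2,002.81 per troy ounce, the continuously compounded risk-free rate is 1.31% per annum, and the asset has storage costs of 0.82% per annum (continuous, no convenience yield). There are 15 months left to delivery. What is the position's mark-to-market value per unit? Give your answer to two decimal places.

Current fair forward for the remaining 15 months: F = S·e^((r + u)·T), (r + u) = 0.0131 + 0.0082 = 0.0213
F = 2002.81 · e^(0.0213 × 15/12) = 2002.81 × 1.02698261 = 2056.8510
Value of long forward = (F − K)·e^(−rT) = (2056.8510 − 1884.53) · e^(−0.0131·15/12)
= 172.3210 × 0.98375834 = 169.52

$169.52 per troy ounce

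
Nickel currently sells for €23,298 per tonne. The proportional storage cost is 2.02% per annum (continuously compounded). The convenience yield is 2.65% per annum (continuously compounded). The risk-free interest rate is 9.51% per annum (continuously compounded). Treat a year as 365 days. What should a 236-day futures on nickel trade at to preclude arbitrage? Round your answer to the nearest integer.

Net carry = r + u − y = 0.0951 + 0.0202 − 0.0265 = 0.0888
F = S·e^((r+u−y)T) = 23298 · e^(0.0888 × 236/365) = 23298 · e^0.057416
= 23298 × 1.059096 = €24,675 per tonne

€24,675 per tonne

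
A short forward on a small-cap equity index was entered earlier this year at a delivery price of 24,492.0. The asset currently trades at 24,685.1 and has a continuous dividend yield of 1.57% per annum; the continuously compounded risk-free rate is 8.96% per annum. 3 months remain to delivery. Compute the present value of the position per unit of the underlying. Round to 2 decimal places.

Current fair forward for the remaining 3 months: F = S·e^((r − q)·T), (r − q) = 0.0896 − 0.0157 = 0.0739
F = 24685.1 · e^(0.0739 × 3/12) = 24685.1 × 1.01864672 = 25145.3961
Value of long forward = (F − K)·e^(−rT) = (25145.3961 − 24492.0) · e^(−0.0896·3/12)
= 653.3961 × 0.97784902 = 638.92
Short position value = −(long value) = -638.92

-638.92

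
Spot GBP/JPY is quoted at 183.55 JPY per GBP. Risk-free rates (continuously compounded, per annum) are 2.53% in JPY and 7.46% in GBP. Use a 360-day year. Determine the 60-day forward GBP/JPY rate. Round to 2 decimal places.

182.05

F = S·e^((r_JPY − r_GBP)T) = 183.55 · e^((0.0253 − 0.0746) × 60/360)
= 183.55 · e^-0.008217 = 183.55 × 0.991817
F = 182.05 JPY per GBP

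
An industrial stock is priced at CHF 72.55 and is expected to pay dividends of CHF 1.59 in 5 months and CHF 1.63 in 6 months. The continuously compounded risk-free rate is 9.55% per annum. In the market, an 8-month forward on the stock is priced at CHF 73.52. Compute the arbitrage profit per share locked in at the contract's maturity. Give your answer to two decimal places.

CHF 0.51 per share

PV(dividends) I = 1.59·e^(−0.0955·5/12) + 1.63·e^(−0.0955·6/12) = 3.0820
Fair forward F* = (S − I)·e^(rT) = (72.55 − 3.0820)·e^0.063667 = 69.4680 × 1.065737 = 74.0346
Market CHF 73.52 < fair 74.0346: forward underpriced → reverse cash-and-carry (short the stock, invest proceeds at r, pay the dividends, go long the forward).
Profit at T = |F_mkt − F*| = |73.52 − 74.0346| = CHF 0.51 per share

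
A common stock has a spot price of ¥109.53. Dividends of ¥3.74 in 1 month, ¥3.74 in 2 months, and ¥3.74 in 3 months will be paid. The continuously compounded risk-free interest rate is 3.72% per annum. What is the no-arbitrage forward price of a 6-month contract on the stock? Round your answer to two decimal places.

¥100.23

PV(dividends) I = 3.74·e^(−0.0372·1/12) + 3.74·e^(−0.0372·2/12) + 3.74·e^(−0.0372·3/12)
I = 3.7284 + 3.7169 + 3.7054 = 11.1507
F = (S − I)·e^(rT) = (109.53 − 11.1507) · e^(0.0372·6/12)
= 98.3793 · e^0.018600 = 98.3793 × 1.018774 = ¥100.23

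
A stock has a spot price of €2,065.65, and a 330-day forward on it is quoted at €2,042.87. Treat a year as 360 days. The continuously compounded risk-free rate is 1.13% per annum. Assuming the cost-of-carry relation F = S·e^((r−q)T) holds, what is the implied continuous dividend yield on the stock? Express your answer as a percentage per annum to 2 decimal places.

2.34%

From F = S·e^((r−q)T): (r − q) = ln(F/S)/T
ln(2042.87/2065.65) = ln(0.988972) = -0.011089
(r − q) = -0.011089 / (330/360) = -0.012097
q = r − ln(F/S)/T = 0.0113 + 0.012097 = 0.023397
q = 2.34%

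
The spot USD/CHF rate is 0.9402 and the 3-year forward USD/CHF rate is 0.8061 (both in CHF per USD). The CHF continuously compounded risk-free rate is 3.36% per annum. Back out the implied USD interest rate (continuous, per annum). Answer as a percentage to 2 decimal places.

F = S·e^((r_CHF − r_USD)T) ⇒ r_USD = r_CHF − ln(F/S)/T
ln(0.8061/0.9402) = -0.153885; /(3) = -0.051295
r_USD = 0.0336 + 0.051295 = 0.084895
r_USD = 8.49%

8.49%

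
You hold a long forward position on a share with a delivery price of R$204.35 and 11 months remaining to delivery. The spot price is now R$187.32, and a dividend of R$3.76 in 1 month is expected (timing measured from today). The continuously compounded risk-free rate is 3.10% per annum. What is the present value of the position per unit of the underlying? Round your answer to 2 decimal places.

-R$15.06

PV(remaining dividends) I = 3.76·e^(−0.0310·1/12) = 3.7503
Current forward F = (S − I)·e^(rT) = (187.32 − 3.7503)·e^(0.0310·11/12) = 183.5697 × 1.028824 = 188.8609
Value (long) = (F − K)·e^(−rT) = (188.8609 − 204.35) × 0.971983 = -15.0551
Value = -R$15.06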